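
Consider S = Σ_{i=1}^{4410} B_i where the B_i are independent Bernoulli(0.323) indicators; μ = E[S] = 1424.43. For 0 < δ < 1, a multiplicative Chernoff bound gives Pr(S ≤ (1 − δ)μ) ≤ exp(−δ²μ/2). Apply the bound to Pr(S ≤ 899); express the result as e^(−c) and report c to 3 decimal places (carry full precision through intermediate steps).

96.908

Write 899 = (1 − δ)μ, so δ = 1 − 899/1424.43 = 0.3688704…
Then the exponent is δ²μ/2 = (μ − 899)²/(2μ) = 96.907775.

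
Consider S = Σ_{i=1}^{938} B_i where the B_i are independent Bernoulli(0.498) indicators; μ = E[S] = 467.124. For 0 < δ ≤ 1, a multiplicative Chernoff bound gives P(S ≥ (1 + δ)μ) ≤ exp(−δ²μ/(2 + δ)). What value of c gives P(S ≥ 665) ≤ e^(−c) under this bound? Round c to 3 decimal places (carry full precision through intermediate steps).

34.585

Write 665 = (1 + δ)μ, so δ = 665/467.124 − 1 = 0.4236049…
Then the exponent is δ²μ/(2 + δ) = (665 − μ)² / (μ·(2 + δ)) = 34.585356.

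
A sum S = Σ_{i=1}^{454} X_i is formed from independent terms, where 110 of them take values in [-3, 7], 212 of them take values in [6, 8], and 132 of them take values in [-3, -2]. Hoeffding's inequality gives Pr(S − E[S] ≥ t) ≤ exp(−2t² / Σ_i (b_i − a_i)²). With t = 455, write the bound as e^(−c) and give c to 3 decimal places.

34.562

Σ(b_i − a_i)² = 110·10² + 212·2² + 132·1² = 11980.
c = 2t² / 11980 = 2·455² / 11980 = 34.5618.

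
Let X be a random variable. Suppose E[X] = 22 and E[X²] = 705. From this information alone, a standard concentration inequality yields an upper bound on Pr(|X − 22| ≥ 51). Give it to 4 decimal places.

The first two moments determine the variance, so Chebyshev's inequality is the sharpest standard bound available.
Var(X) = E[X²] − (E[X])² = 705 − 484 = 221.
Chebyshev's inequality: Pr(|X − μ| ≥ t) ≤ Var(X)/t² = 221/2601 = 0.0850.

0.0850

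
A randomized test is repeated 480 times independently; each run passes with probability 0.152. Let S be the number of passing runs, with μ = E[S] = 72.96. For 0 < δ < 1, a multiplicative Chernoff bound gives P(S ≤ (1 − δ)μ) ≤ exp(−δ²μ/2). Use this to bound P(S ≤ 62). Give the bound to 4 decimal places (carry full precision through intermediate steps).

0.4390

Write 62 = (1 − δ)μ, so δ = 1 − 62/72.96 = 0.1502193…
Then the exponent is δ²μ/2 = (μ − 62)²/(2μ) = 0.823202.
Bound = exp(−0.823202) = 0.43902.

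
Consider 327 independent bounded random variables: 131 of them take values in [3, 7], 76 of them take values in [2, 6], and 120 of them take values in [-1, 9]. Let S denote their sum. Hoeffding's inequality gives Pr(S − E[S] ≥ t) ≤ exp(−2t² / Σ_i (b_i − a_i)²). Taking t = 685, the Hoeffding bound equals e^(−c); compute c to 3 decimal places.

61.289

Σ(b_i − a_i)² = 131·4² + 76·4² + 120·10² = 15312.
c = 2t² / 15312 = 2·685² / 15312 = 61.2885.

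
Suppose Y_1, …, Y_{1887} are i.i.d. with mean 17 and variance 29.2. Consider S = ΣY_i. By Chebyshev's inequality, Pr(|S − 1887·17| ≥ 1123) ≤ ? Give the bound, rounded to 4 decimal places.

Var(S) = n·Var(Y_i) = 1887·29.2 = 55100.4.
Chebyshev: Pr(|S − 1887·17| ≥ 1123) ≤ Var(S)/1123² = 55100.4/1261129 = 0.0437.

0.0437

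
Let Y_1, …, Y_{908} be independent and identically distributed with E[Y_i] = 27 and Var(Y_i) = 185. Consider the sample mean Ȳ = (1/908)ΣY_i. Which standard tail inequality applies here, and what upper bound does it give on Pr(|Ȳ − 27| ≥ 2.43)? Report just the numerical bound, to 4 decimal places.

With mean and variance of each term known, Chebyshev's inequality bounds the deviation of the sum (or sample mean).
Var(Ȳ) = Var(Y_i)/n = 185/908 = 0.20374.
Chebyshev: Pr(|Ȳ − 27| ≥ 2.43) ≤ Var(Ȳ)/(2.43)² = 185/(908·2.43²) = 0.0345.

0.0345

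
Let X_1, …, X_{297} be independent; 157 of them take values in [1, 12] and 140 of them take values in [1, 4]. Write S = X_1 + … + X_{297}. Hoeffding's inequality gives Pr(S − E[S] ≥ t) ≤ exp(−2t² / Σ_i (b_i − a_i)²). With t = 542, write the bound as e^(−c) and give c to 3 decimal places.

29.004

Σ(b_i − a_i)² = 157·11² + 140·3² = 20257.
c = 2t² / 20257 = 2·542² / 20257 = 29.0037.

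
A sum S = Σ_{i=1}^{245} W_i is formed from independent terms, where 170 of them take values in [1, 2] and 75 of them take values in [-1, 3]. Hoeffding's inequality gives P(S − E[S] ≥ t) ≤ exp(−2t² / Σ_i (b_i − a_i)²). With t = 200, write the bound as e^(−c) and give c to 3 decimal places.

58.394

Σ(b_i − a_i)² = 170·1² + 75·4² = 1370.
c = 2t² / 1370 = 2·200² / 1370 = 58.3942.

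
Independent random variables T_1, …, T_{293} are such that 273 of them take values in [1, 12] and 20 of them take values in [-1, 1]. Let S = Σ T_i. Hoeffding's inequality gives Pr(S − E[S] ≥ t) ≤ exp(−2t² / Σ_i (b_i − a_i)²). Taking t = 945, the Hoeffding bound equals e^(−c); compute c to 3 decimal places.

Σ(b_i − a_i)² = 273·11² + 20·2² = 33113.
c = 2t² / 33113 = 2·945² / 33113 = 53.9380.

53.938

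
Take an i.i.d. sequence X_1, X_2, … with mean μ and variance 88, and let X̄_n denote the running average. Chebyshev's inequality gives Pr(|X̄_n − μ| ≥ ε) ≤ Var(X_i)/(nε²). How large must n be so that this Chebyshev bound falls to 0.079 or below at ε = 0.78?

Require 88/(n·0.78²) ≤ 0.079, i.e. n ≥ 88/(0.079·0.78²) = 1830.907.
The smallest integer n is 1831.

1831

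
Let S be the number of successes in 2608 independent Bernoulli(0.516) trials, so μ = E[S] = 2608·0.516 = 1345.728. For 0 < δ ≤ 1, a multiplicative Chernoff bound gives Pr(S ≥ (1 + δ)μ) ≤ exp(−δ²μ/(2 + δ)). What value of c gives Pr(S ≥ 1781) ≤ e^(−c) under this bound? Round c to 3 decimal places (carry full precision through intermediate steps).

60.594

Write 1781 = (1 + δ)μ, so δ = 1781/1345.728 − 1 = 0.3234472…
Then the exponent is δ²μ/(2 + δ) = (1781 − μ)² / (μ·(2 + δ)) = 60.594242.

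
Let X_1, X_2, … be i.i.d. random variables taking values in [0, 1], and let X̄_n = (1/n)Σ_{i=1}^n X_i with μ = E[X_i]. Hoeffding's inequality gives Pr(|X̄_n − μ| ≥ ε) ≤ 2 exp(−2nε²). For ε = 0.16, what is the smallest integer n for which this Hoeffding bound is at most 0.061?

69

Require 2·exp(−2nε²) ≤ 0.061, i.e. 2nε² ≥ ln(2/0.061) = 3.490029.
So n ≥ 3.490029 / (2·0.16²) = 68.165.
The smallest integer n is 69.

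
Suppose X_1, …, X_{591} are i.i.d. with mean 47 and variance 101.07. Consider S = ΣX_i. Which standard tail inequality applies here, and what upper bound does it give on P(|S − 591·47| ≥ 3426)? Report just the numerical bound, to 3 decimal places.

0.005

With mean and variance of each term known, Chebyshev's inequality bounds the deviation of the sum (or sample mean).
Var(S) = n·Var(X_i) = 591·101.07 = 59732.37.
Chebyshev: P(|S − 591·47| ≥ 3426) ≤ Var(S)/3426² = 59732.37/11737476 = 0.0051.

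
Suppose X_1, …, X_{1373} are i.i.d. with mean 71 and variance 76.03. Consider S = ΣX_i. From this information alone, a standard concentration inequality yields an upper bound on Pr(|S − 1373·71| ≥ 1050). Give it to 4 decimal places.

With mean and variance of each term known, Chebyshev's inequality bounds the deviation of the sum (or sample mean).
Var(S) = n·Var(X_i) = 1373·76.03 = 104389.19.
Chebyshev: Pr(|S − 1373·71| ≥ 1050) ≤ Var(S)/1050² = 104389.19/1102500 = 0.0947.

0.0947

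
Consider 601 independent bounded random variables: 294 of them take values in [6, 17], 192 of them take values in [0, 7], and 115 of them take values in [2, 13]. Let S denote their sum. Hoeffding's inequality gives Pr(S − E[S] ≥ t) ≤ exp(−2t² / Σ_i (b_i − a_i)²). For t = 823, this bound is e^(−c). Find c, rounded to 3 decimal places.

23.000

Σ(b_i − a_i)² = 294·11² + 192·7² + 115·11² = 58897.
c = 2t² / 58897 = 2·823² / 58897 = 23.0005.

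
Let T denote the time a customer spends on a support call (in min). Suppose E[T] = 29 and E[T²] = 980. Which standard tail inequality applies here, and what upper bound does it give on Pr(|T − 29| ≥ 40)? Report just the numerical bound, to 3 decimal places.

0.087

The first two moments determine the variance, so Chebyshev's inequality is the sharpest standard bound available.
Var(T) = E[T²] − (E[T])² = 980 − 841 = 139.
Chebyshev's inequality: Pr(|T − μ| ≥ t) ≤ Var(T)/t² = 139/1600 = 0.0869.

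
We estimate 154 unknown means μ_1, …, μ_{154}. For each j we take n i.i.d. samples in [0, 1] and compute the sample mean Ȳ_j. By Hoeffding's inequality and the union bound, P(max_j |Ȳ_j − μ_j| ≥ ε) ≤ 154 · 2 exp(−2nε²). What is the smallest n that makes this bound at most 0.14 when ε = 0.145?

184

Need 2·154·exp(−2nε²) ≤ 0.14, i.e. exp(−2nε²) ≤ 0.14/308.
So 2nε² ≥ ln(308/0.14) = 7.696213.
Hence n ≥ 7.696213/(2·0.145²) = 183.025.
The smallest integer n is 184.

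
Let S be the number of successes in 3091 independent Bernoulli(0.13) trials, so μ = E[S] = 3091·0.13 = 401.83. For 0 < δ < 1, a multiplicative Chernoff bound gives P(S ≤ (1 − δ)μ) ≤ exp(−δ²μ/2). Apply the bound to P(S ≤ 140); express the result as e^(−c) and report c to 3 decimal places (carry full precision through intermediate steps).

Write 140 = (1 − δ)μ, so δ = 1 − 140/401.83 = 0.651594…
Then the exponent is δ²μ/2 = (μ − 140)²/(2μ) = 85.303423.

85.303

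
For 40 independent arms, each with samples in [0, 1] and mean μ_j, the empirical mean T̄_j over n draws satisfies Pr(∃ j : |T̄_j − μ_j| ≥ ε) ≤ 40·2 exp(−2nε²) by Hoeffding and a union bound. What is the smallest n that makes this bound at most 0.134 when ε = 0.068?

Need 2·40·exp(−2nε²) ≤ 0.134, i.e. exp(−2nε²) ≤ 0.134/80.
So 2nε² ≥ ln(80/0.134) = 6.391942.
Hence n ≥ 6.391942/(2·0.068²) = 691.170.
The smallest integer n is 692.

692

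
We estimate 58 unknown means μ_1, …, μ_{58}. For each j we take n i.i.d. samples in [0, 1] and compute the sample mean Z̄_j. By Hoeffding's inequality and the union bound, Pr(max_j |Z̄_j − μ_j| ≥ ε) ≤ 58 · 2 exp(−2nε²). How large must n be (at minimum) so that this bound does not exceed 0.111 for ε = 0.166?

127

Need 2·58·exp(−2nε²) ≤ 0.111, i.e. exp(−2nε²) ≤ 0.111/116.
So 2nε² ≥ ln(116/0.111) = 6.951815.
Hence n ≥ 6.951815/(2·0.166²) = 126.140.
The smallest integer n is 127.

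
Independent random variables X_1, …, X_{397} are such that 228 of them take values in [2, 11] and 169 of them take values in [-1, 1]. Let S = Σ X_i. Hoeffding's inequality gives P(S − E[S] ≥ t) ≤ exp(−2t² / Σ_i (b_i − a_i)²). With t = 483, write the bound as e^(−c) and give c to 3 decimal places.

Σ(b_i − a_i)² = 228·9² + 169·2² = 19144.
c = 2t² / 19144 = 2·483² / 19144 = 24.3720.

24.372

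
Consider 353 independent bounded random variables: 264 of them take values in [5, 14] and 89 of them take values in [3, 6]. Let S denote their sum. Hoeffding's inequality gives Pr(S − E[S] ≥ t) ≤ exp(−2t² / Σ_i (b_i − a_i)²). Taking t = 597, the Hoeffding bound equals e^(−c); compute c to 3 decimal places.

Σ(b_i − a_i)² = 264·9² + 89·3² = 22185.
c = 2t² / 22185 = 2·597² / 22185 = 32.1306.

32.131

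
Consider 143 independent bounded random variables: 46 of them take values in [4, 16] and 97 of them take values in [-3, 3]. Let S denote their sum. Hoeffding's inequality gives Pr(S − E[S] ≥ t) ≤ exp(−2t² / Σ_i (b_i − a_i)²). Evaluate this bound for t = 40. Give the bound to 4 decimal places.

Σ(b_i − a_i)² = 46·12² + 97·6² = 10116.
Exponent = 2·40² / 10116 = 0.31633.
Bound = exp(−0.31633) = 0.72882.

0.7288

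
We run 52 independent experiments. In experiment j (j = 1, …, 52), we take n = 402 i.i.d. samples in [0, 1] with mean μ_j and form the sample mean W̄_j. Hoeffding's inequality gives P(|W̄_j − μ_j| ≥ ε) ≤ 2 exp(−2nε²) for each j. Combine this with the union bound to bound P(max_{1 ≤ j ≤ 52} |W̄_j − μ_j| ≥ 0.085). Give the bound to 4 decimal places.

Per-experiment Hoeffding bound: 2·exp(−2·402·0.085²) = 2·exp(−5.80890) = 0.0060015.
Union bound over 52 events: 52·0.0060015 = 0.31208.

0.3121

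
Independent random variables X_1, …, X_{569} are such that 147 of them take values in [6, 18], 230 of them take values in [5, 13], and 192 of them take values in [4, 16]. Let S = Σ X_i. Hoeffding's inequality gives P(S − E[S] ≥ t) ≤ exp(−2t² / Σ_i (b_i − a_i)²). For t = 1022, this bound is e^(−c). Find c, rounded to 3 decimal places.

32.878

Σ(b_i − a_i)² = 147·12² + 230·8² + 192·12² = 63536.
c = 2t² / 63536 = 2·1022² / 63536 = 32.8785.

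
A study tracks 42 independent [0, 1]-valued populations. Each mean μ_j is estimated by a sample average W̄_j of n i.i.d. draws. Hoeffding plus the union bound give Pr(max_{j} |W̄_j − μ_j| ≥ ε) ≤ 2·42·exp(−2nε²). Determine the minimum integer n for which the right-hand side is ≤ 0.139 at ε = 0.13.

190

Need 2·42·exp(−2nε²) ≤ 0.139, i.e. exp(−2nε²) ≤ 0.139/84.
So 2nε² ≥ ln(84/0.139) = 6.404098.
Hence n ≥ 6.404098/(2·0.13²) = 189.470.
The smallest integer n is 190.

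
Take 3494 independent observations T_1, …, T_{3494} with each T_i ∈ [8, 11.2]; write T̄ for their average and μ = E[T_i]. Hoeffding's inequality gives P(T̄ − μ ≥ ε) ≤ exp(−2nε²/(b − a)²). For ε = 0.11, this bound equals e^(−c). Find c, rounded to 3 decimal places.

8.257

c = 2nε²/(b − a)² = 2·3494·0.11² / 3.2² = 8.2573.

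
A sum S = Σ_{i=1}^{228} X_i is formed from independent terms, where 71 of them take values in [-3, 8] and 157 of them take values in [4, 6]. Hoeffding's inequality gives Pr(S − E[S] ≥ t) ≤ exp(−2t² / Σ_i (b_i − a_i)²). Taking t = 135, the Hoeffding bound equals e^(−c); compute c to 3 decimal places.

Σ(b_i − a_i)² = 71·11² + 157·2² = 9219.
c = 2t² / 9219 = 2·135² / 9219 = 3.9538.

3.954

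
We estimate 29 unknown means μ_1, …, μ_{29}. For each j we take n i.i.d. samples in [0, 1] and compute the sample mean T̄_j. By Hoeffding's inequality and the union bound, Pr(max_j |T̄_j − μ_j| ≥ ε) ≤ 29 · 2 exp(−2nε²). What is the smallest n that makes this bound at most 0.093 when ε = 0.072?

Need 2·29·exp(−2nε²) ≤ 0.093, i.e. exp(−2nε²) ≤ 0.093/58.
So 2nε² ≥ ln(58/0.093) = 6.435599.
Hence n ≥ 6.435599/(2·0.072²) = 620.717.
The smallest integer n is 621.

621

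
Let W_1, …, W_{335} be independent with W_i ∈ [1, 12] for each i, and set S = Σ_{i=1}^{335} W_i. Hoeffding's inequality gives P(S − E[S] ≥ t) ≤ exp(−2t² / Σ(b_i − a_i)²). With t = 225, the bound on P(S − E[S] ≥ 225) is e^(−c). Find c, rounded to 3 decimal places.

Σ(b_i − a_i)² = 335·(11)² = 40535.
c = 2t²/40535 = 2·225²/40535 = 2.4978.

2.498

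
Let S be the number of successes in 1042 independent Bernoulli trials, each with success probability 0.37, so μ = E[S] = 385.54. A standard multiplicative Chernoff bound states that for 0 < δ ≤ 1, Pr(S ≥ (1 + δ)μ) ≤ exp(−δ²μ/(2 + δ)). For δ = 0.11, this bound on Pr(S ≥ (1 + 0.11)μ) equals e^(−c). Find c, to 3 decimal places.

2.211

c = δ²μ/(2 + δ) = 0.11²·385.54/(2 + 0.11) = 2.2109.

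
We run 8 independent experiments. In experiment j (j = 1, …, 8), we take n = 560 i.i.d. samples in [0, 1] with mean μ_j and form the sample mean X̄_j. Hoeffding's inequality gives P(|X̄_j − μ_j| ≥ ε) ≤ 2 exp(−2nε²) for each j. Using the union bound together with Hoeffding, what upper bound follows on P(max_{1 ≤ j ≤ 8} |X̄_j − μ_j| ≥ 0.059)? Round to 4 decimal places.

Per-experiment Hoeffding bound: 2·exp(−2·560·0.059²) = 2·exp(−3.89872) = 0.040536.
Union bound over 8 events: 8·0.040536 = 0.32429.

0.3243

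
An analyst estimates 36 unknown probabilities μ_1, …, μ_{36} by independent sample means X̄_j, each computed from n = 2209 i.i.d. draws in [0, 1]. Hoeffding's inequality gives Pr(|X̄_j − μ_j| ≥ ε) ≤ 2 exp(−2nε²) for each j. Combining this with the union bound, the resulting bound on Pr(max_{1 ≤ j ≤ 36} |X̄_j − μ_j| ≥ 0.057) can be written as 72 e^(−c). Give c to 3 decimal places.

14.354

Union bound over the 36 events: Pr(max_{1 ≤ j ≤ 36} |X̄_j − μ_j| ≥ 0.057) ≤ 36·2·exp(−2nε²) = 72 exp(−2·2209·0.057²).
So c = 2·2209·0.057² = 14.3541.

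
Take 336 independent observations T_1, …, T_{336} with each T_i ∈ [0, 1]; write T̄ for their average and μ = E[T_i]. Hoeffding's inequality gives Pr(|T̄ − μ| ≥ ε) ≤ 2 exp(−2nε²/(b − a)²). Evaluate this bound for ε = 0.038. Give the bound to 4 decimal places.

Exponent: 2nε²/(b − a)² = 2·336·0.038² / 1² = 0.97037.
Bound = 2·exp(−0.97037) = 0.75789.

0.7579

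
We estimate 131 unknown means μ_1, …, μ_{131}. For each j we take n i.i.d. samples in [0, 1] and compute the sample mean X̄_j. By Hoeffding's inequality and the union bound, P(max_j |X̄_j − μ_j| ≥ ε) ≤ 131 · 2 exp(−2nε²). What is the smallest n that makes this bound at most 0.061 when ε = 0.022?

Need 2·131·exp(−2nε²) ≤ 0.061, i.e. exp(−2nε²) ≤ 0.061/262.
So 2nε² ≥ ln(262/0.061) = 8.365226.
Hence n ≥ 8.365226/(2·0.022²) = 8641.762.
The smallest integer n is 8642.

8642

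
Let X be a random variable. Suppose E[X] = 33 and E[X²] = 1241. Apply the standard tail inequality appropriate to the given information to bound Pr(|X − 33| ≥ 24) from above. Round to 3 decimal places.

0.264

The first two moments determine the variance, so Chebyshev's inequality is the sharpest standard bound available.
Var(X) = E[X²] − (E[X])² = 1241 − 1089 = 152.
Chebyshev's inequality: Pr(|X − μ| ≥ t) ≤ Var(X)/t² = 152/576 = 0.2639.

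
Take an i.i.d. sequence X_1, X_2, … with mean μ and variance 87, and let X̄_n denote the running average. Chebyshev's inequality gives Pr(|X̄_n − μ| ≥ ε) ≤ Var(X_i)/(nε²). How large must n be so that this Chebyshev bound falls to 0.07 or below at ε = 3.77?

Require 87/(n·3.77²) ≤ 0.07, i.e. n ≥ 87/(0.07·3.77²) = 87.446.
The smallest integer n is 88.

88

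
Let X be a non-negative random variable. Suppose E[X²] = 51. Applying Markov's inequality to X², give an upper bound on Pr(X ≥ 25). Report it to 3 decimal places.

Since X ≥ 0, the event {X ≥ 25} is the same as {X² ≥ 625}.
Markov's inequality applied to X² gives Pr(X² ≥ 625) ≤ E[X²]/625 = 51/625 = 0.0816.

0.082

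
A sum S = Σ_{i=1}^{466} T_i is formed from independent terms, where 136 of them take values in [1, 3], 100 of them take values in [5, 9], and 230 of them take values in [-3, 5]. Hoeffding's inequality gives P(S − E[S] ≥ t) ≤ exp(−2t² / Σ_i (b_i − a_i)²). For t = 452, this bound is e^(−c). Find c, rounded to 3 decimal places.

Σ(b_i − a_i)² = 136·2² + 100·4² + 230·8² = 16864.
c = 2t² / 16864 = 2·452² / 16864 = 24.2296.

24.230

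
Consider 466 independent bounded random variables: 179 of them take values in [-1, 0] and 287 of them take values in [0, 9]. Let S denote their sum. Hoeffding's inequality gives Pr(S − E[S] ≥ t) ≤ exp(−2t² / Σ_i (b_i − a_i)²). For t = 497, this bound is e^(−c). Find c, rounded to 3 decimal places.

Σ(b_i − a_i)² = 179·1² + 287·9² = 23426.
c = 2t² / 23426 = 2·497² / 23426 = 21.0884.

21.088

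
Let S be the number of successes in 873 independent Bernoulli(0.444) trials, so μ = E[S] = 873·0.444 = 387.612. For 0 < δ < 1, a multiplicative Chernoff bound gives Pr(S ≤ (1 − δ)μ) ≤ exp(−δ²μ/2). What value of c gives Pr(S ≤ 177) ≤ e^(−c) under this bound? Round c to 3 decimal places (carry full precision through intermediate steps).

Write 177 = (1 − δ)μ, so δ = 1 − 177/387.612 = 0.5433578…
Then the exponent is δ²μ/2 = (μ − 177)²/(2μ) = 57.218836.

57.219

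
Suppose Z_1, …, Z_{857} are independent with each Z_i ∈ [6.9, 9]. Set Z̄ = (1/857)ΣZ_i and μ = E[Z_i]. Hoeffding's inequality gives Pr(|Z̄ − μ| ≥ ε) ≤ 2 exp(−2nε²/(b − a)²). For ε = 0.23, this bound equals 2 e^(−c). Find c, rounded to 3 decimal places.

20.560

c = 2nε²/(b − a)² = 2·857·0.23² / 2.1² = 20.5602.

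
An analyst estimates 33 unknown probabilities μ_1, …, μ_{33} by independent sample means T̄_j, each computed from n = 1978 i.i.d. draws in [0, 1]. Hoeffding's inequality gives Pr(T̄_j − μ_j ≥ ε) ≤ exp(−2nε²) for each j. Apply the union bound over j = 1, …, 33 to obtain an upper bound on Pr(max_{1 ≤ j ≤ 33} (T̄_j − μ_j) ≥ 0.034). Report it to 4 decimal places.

0.3407

Per-experiment Hoeffding bound: exp(−2·1978·0.034²) = exp(−4.57314) = 0.010326.
Union bound over 33 events: 33·0.010326 = 0.34074.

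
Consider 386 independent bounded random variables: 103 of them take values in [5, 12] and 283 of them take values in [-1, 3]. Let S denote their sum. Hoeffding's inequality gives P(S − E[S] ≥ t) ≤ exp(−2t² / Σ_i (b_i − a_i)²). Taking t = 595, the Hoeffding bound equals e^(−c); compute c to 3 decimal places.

Σ(b_i − a_i)² = 103·7² + 283·4² = 9575.
c = 2t² / 9575 = 2·595² / 9575 = 73.9478.

73.948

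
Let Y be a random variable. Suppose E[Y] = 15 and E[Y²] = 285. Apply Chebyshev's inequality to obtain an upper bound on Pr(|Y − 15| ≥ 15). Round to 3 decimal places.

Var(Y) = E[Y²] − (E[Y])² = 285 − 225 = 60.
Chebyshev's inequality: Pr(|Y − μ| ≥ t) ≤ Var(Y)/t² = 60/225 = 0.2667.

0.267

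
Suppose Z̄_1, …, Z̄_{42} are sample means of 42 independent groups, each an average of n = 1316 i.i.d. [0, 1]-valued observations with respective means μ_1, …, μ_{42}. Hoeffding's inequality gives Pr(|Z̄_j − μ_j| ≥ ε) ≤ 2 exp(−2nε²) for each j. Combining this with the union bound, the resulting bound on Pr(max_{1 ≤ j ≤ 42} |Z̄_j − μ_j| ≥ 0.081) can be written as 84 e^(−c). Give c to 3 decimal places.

17.269

Union bound over the 42 events: Pr(max_{1 ≤ j ≤ 42} |Z̄_j − μ_j| ≥ 0.081) ≤ 42·2·exp(−2nε²) = 84 exp(−2·1316·0.081²).
So c = 2·1316·0.081² = 17.2686.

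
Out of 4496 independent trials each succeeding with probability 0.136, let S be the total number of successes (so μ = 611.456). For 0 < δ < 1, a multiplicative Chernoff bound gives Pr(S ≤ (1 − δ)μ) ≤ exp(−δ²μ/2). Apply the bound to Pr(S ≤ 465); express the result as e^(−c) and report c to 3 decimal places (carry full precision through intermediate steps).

17.540

Write 465 = (1 − δ)μ, so δ = 1 − 465/611.456 = 0.2395201…
Then the exponent is δ²μ/2 = (μ − 465)²/(2μ) = 17.539578.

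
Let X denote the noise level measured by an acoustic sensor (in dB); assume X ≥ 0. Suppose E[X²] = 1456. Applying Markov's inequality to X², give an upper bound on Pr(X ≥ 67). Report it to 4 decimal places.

Since X ≥ 0, the event {X ≥ 67} is the same as {X² ≥ 4489}.
Markov's inequality applied to X² gives Pr(X² ≥ 4489) ≤ E[X²]/4489 = 1456/4489 = 0.3243.

0.3243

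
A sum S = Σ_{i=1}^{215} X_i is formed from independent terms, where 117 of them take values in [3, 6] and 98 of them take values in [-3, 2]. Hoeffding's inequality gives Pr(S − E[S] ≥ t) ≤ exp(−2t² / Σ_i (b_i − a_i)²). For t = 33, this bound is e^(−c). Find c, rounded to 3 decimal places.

0.622

Σ(b_i − a_i)² = 117·3² + 98·5² = 3503.
c = 2t² / 3503 = 2·33² / 3503 = 0.6218.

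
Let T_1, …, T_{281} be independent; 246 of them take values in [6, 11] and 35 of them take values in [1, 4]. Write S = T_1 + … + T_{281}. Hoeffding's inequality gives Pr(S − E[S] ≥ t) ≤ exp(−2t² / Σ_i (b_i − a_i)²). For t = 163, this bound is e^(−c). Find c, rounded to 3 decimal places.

8.219

Σ(b_i − a_i)² = 246·5² + 35·3² = 6465.
c = 2t² / 6465 = 2·163² / 6465 = 8.2193.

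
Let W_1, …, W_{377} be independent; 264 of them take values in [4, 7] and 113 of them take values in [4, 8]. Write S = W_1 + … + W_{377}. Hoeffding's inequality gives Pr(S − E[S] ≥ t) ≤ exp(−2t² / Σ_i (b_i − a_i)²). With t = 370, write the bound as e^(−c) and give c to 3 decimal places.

Σ(b_i − a_i)² = 264·3² + 113·4² = 4184.
c = 2t² / 4184 = 2·370² / 4184 = 65.4398.

65.440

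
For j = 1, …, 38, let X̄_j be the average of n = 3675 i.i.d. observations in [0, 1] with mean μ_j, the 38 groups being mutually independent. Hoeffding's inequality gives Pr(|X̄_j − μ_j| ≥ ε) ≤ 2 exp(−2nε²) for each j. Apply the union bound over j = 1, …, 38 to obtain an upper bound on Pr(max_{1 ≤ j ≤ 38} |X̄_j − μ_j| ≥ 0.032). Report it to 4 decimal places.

Per-experiment Hoeffding bound: 2·exp(−2·3675·0.032²) = 2·exp(−7.52640) = 0.0010773.
Union bound over 38 events: 38·0.0010773 = 0.04094.

0.0409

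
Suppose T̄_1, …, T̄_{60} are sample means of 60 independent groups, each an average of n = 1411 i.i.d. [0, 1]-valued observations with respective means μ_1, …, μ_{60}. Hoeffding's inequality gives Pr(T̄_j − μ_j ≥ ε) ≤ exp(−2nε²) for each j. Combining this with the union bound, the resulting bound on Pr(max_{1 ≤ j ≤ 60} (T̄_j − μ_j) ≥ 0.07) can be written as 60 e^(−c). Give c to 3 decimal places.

Union bound over the 60 events: Pr(max_{1 ≤ j ≤ 60} (T̄_j − μ_j) ≥ 0.07) ≤ 60·exp(−2nε²) = 60 exp(−2·1411·0.07²).
So c = 2·1411·0.07² = 13.8278.

13.828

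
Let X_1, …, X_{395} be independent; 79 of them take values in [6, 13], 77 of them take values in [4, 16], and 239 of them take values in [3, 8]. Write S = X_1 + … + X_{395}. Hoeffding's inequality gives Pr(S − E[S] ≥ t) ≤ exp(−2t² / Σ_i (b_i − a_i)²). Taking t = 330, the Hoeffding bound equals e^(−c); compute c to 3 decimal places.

10.404

Σ(b_i − a_i)² = 79·7² + 77·12² + 239·5² = 20934.
c = 2t² / 20934 = 2·330² / 20934 = 10.4041.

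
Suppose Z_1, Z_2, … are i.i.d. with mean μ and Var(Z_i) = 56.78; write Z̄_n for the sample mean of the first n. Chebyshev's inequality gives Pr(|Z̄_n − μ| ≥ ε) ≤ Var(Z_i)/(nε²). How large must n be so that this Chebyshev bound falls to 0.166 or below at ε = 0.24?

Require 56.78/(n·0.24²) ≤ 0.166, i.e. n ≥ 56.78/(0.166·0.24²) = 5938.337.
The smallest integer n is 5939.

5939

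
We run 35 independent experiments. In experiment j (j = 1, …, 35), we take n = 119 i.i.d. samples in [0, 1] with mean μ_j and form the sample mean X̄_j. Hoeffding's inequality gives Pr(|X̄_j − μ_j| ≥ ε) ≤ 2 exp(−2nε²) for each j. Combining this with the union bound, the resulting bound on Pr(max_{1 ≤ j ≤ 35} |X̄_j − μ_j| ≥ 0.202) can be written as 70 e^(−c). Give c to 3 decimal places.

Union bound over the 35 events: Pr(max_{1 ≤ j ≤ 35} |X̄_j − μ_j| ≥ 0.202) ≤ 35·2·exp(−2nε²) = 70 exp(−2·119·0.202²).
So c = 2·119·0.202² = 9.7114.

9.711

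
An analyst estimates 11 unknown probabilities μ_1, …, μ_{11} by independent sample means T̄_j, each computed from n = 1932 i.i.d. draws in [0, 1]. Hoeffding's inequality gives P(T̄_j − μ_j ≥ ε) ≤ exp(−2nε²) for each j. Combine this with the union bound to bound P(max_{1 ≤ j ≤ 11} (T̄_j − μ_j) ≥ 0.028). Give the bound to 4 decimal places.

0.5318

Per-experiment Hoeffding bound: exp(−2·1932·0.028²) = exp(−3.02938) = 0.048346.
Union bound over 11 events: 11·0.048346 = 0.53180.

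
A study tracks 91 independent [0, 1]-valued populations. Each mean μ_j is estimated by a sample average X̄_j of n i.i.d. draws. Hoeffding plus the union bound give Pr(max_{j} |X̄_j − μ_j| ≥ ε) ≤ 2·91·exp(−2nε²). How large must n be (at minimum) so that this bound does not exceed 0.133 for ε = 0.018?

11145

Need 2·91·exp(−2nε²) ≤ 0.133, i.e. exp(−2nε²) ≤ 0.133/182.
So 2nε² ≥ ln(182/0.133) = 7.221413.
Hence n ≥ 7.221413/(2·0.018²) = 11144.156.
The smallest integer n is 11145.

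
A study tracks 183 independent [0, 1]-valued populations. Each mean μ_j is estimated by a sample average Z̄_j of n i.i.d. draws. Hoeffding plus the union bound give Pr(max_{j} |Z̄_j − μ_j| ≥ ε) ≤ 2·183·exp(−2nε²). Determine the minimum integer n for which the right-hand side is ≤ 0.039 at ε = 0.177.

146

Need 2·183·exp(−2nε²) ≤ 0.039, i.e. exp(−2nε²) ≤ 0.039/366.
So 2nε² ≥ ln(366/0.039) = 9.146827.
Hence n ≥ 9.146827/(2·0.177²) = 145.980.
The smallest integer n is 146.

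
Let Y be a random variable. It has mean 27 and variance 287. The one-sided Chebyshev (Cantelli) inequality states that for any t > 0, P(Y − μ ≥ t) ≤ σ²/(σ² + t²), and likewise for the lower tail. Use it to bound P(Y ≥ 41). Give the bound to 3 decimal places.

Here σ² = 287 and t = 14, so σ² + t² = 483.
Cantelli's bound: 287/483 = 0.5942.

0.594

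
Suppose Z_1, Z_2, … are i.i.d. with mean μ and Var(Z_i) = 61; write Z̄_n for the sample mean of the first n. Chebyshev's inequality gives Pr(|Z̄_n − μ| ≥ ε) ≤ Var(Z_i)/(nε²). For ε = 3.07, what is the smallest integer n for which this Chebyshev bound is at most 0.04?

Require 61/(n·3.07²) ≤ 0.04, i.e. n ≥ 61/(0.04·3.07²) = 161.805.
The smallest integer n is 162.

162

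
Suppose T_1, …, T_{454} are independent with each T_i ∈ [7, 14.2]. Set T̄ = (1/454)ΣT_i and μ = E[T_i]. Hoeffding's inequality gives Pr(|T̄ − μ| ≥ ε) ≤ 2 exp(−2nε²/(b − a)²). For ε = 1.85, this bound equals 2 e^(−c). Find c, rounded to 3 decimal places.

59.947

c = 2nε²/(b − a)² = 2·454·1.85² / 7.2² = 59.9466.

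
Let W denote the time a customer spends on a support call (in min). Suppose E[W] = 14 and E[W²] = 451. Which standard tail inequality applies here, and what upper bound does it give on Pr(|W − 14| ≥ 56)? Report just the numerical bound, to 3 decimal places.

0.081

The first two moments determine the variance, so Chebyshev's inequality is the sharpest standard bound available.
Var(W) = E[W²] − (E[W])² = 451 − 196 = 255.
Chebyshev's inequality: Pr(|W − μ| ≥ t) ≤ Var(W)/t² = 255/3136 = 0.0813.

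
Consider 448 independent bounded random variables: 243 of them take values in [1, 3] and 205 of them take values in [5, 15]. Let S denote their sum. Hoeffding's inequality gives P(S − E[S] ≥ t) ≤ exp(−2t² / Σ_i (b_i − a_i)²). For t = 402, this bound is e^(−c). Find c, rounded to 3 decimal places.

15.053

Σ(b_i − a_i)² = 243·2² + 205·10² = 21472.
c = 2t² / 21472 = 2·402² / 21472 = 15.0525.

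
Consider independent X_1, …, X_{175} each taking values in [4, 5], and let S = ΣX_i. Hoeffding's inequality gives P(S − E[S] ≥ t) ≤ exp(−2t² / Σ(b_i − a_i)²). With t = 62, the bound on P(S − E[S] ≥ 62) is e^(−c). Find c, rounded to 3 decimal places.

Σ(b_i − a_i)² = 175·(1)² = 175.
c = 2t²/175 = 2·62²/175 = 43.9314.

43.931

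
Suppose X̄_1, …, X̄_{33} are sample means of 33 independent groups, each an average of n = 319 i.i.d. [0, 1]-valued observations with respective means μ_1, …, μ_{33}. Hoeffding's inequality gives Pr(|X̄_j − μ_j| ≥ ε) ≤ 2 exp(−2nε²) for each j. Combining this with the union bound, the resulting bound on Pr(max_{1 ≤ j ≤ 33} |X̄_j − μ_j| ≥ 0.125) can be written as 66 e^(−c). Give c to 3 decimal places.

9.969

Union bound over the 33 events: Pr(max_{1 ≤ j ≤ 33} |X̄_j − μ_j| ≥ 0.125) ≤ 33·2·exp(−2nε²) = 66 exp(−2·319·0.125²).
So c = 2·319·0.125² = 9.9688.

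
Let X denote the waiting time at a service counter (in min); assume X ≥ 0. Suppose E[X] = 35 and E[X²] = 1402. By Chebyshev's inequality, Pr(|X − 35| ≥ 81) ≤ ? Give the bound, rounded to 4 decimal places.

0.0270

Var(X) = E[X²] − (E[X])² = 1402 − 1225 = 177.
Chebyshev's inequality: Pr(|X − μ| ≥ t) ≤ Var(X)/t² = 177/6561 = 0.0270.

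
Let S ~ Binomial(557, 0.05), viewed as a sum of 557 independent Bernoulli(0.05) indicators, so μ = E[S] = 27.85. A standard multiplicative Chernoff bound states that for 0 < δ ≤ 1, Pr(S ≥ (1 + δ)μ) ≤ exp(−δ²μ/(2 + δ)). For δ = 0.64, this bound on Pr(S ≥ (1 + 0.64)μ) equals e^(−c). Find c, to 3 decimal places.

c = δ²μ/(2 + δ) = 0.64²·27.85/(2 + 0.64) = 4.3210.

4.321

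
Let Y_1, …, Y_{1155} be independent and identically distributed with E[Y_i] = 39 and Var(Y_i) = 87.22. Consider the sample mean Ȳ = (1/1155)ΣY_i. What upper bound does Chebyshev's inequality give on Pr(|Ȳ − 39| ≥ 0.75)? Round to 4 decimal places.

0.1342

Var(Ȳ) = Var(Y_i)/n = 87.22/1155 = 0.075515.
Chebyshev: Pr(|Ȳ − 39| ≥ 0.75) ≤ Var(Ȳ)/(0.75)² = 87.22/(1155·0.75²) = 0.1342.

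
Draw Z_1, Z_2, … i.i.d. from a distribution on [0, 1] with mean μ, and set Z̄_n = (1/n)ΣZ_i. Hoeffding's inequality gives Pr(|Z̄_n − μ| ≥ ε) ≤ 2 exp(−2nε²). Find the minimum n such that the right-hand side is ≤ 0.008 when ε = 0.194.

74

Require 2·exp(−2nε²) ≤ 0.008, i.e. 2nε² ≥ ln(2/0.008) = 5.521461.
So n ≥ 5.521461 / (2·0.194²) = 73.353.
The smallest integer n is 74.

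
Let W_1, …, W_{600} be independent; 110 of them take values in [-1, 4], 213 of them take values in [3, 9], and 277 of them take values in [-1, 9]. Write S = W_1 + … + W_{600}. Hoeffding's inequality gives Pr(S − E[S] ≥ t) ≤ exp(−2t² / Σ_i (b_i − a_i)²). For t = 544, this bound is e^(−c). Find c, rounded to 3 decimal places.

15.527

Σ(b_i − a_i)² = 110·5² + 213·6² + 277·10² = 38118.
c = 2t² / 38118 = 2·544² / 38118 = 15.5274.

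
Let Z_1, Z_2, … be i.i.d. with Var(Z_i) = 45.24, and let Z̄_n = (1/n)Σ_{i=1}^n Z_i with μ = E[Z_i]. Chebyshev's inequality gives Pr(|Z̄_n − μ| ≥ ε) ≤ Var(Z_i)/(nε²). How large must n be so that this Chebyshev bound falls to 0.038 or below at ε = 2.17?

253

Require 45.24/(n·2.17²) ≤ 0.038, i.e. n ≥ 45.24/(0.038·2.17²) = 252.825.
The smallest integer n is 253.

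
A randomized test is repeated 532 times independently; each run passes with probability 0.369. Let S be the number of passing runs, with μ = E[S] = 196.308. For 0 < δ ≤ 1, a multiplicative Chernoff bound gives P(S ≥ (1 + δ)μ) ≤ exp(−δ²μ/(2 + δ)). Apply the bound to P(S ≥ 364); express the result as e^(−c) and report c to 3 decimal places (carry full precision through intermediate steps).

50.188

Write 364 = (1 + δ)μ, so δ = 364/196.308 − 1 = 0.8542291…
Then the exponent is δ²μ/(2 + δ) = (364 − μ)² / (μ·(2 + δ)) = 50.187766.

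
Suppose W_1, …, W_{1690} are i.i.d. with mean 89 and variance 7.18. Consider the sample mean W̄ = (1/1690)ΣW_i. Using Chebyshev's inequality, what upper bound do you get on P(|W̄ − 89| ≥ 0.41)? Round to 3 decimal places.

0.025

Var(W̄) = Var(W_i)/n = 7.18/1690 = 0.0042485.
Chebyshev: P(|W̄ − 89| ≥ 0.41) ≤ Var(W̄)/(0.41)² = 7.18/(1690·0.41²) = 0.0253.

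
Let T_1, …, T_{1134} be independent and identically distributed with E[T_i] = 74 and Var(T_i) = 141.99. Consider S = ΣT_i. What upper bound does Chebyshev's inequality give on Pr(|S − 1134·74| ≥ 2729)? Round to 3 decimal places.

0.022

Var(S) = n·Var(T_i) = 1134·141.99 = 161016.66.
Chebyshev: Pr(|S − 1134·74| ≥ 2729) ≤ Var(S)/2729² = 161016.66/7447441 = 0.0216.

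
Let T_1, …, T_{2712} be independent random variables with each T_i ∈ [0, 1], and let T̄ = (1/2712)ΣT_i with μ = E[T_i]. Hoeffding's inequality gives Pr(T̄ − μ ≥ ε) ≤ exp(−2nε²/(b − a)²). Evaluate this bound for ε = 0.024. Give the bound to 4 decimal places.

0.0440

Exponent: 2nε²/(b − a)² = 2·2712·0.024² / 1² = 3.12422.
Bound = exp(−3.12422) = 0.04397.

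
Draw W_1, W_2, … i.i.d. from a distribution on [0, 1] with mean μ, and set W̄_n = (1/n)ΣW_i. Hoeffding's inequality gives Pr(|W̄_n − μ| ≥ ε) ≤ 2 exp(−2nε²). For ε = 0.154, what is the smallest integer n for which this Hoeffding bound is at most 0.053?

Require 2·exp(−2nε²) ≤ 0.053, i.e. 2nε² ≥ ln(2/0.053) = 3.630611.
So n ≥ 3.630611 / (2·0.154²) = 76.543.
The smallest integer n is 77.

77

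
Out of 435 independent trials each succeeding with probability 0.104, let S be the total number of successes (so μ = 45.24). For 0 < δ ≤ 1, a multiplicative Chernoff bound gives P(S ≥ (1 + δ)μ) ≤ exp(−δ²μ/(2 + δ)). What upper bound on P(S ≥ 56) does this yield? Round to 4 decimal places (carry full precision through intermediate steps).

0.3187

Write 56 = (1 + δ)μ, so δ = 56/45.24 − 1 = 0.2378426…
Then the exponent is δ²μ/(2 + δ) = (56 − μ)² / (μ·(2 + δ)) = 1.143595.
Bound = exp(−1.143595) = 0.31867.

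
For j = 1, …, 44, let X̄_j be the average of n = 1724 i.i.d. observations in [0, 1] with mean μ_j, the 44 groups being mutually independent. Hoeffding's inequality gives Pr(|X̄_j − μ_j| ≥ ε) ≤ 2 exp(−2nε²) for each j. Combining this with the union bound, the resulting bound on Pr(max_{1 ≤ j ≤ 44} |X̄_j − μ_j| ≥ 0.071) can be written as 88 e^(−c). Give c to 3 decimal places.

Union bound over the 44 events: Pr(max_{1 ≤ j ≤ 44} |X̄_j − μ_j| ≥ 0.071) ≤ 44·2·exp(−2nε²) = 88 exp(−2·1724·0.071²).
So c = 2·1724·0.071² = 17.3814.

17.381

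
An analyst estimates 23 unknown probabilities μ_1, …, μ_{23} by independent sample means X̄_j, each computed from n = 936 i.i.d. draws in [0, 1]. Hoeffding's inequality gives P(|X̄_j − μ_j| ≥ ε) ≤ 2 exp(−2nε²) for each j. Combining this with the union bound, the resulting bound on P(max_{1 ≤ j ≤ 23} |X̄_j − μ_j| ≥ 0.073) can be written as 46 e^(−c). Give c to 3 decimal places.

Union bound over the 23 events: P(max_{1 ≤ j ≤ 23} |X̄_j − μ_j| ≥ 0.073) ≤ 23·2·exp(−2nε²) = 46 exp(−2·936·0.073²).
So c = 2·936·0.073² = 9.9759.

9.976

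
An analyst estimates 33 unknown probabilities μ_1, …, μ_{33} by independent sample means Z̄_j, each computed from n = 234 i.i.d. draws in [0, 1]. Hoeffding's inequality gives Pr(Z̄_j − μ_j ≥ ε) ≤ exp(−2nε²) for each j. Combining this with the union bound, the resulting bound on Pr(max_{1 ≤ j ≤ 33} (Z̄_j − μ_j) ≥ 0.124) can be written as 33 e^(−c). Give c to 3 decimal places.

7.196

Union bound over the 33 events: Pr(max_{1 ≤ j ≤ 33} (Z̄_j − μ_j) ≥ 0.124) ≤ 33·exp(−2nε²) = 33 exp(−2·234·0.124²).
So c = 2·234·0.124² = 7.1960.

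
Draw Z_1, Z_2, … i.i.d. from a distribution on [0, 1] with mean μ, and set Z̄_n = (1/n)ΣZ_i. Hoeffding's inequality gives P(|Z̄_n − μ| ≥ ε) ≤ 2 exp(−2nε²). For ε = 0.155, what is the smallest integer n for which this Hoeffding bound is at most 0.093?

64

Require 2·exp(−2nε²) ≤ 0.093, i.e. 2nε² ≥ ln(2/0.093) = 3.068303.
So n ≥ 3.068303 / (2·0.155²) = 63.856.
The smallest integer n is 64.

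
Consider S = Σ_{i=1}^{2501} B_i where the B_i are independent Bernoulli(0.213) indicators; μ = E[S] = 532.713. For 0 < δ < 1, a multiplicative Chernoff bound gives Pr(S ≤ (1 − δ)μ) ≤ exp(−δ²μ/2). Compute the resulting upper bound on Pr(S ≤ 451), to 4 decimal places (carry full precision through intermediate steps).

0.0019

Write 451 = (1 − δ)μ, so δ = 1 − 451/532.713 = 0.1533903…
Then the exponent is δ²μ/2 = (μ − 451)²/(2μ) = 6.266990.
Bound = exp(−6.266990) = 0.00190.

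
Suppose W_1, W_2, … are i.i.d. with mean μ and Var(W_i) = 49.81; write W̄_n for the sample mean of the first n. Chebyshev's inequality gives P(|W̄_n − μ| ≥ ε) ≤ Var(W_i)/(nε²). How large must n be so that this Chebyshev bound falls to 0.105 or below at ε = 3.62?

Require 49.81/(n·3.62²) ≤ 0.105, i.e. n ≥ 49.81/(0.105·3.62²) = 36.200.
The smallest integer n is 37.

37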